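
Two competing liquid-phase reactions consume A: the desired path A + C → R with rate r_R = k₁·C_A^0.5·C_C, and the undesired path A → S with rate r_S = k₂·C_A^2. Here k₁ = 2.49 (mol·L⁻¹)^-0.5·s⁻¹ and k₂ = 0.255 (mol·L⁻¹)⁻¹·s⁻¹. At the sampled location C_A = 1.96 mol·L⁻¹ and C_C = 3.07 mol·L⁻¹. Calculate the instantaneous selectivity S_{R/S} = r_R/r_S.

S_{R/S} = r_R/r_S = (k₁·C_A^0.5·C_C)/(k₂·C_A^2) = (k₁/k₂)·C_A^-1.5·C_C.
= (2.49×1.960^0.5×3.070) / (0.255×1.960^2) = 10.70/0.9796 = 10.9.
The undesired path is higher order in A, so low C_A (CSTR or dilute feed) favours R.

10.9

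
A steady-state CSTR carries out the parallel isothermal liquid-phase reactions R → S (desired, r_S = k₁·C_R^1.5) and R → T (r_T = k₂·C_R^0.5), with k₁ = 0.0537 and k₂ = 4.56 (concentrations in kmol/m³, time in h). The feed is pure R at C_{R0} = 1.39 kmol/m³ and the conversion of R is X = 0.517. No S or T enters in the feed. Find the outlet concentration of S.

Exit C_R = C_{R0}(1−X) = 1.39×0.483 = 0.6714 kmol/m³.
In a CSTR the entire volume is at exit conditions, so r_S = 0.0537×0.6714^1.5 = 0.02954 and r_T = 4.56×0.6714^0.5 = 3.736.
Fraction of consumed R going to S: r_S/(r_S+r_T) = 0.007844.
C_S = 0.007844·C_{R0}·X = 0.007844×1.39×0.517 = 0.00564 kmol/m³.

0.00564 kmol/m³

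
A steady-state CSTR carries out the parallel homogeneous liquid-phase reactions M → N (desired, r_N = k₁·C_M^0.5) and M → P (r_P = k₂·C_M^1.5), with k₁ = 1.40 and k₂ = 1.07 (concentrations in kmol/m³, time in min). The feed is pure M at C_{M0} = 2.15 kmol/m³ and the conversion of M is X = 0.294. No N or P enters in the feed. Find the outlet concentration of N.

0.293 kmol/m³

Exit C_M = C_{M0}(1−X) = 2.15×0.706 = 1.518 kmol/m³.
A CSTR operates uniformly at the exit composition, giving r_N = 1.725 and r_P = 2.001 (each k·C_M^n at C_M = 1.518).
Fraction of consumed M going to N: r_N/(r_N+r_P) = 0.4629.
C_N = 0.4629·C_{M0}·X = 0.4629×2.15×0.294 = 0.293 kmol/m³.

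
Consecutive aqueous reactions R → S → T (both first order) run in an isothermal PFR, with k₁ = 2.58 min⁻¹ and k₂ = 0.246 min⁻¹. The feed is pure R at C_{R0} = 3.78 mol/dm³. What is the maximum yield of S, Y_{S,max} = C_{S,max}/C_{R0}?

0.781

For a first-order series the maximum intermediate yield is C_{S,max}/C_{R0} = (k₁/k₂)^[k₂/(k₂−k₁)].
= (2.58/0.246)^(0.246/(0.246−2.58)) = (10.49)^(-0.1054) = 0.7806.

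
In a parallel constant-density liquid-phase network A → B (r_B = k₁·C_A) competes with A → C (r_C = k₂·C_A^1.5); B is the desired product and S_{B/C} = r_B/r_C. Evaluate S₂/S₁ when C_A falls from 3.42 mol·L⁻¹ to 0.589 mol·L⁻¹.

2.41

S_{B/C} = (k₁/k₂)·C_A^-0.5, so S₂/S₁ = (C_{A,2}/C_{A,1})^-0.5.
= (0.589/3.42)^(-0.5) = (0.1722)^(-0.5) = 2.41.
Selectivity toward B rises as C_A falls — low-concentration operation is favoured.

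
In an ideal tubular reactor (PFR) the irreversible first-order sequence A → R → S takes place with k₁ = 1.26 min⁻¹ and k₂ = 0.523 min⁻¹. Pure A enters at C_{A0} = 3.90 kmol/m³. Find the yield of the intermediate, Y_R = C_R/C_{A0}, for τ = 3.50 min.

Solving the coupled first-order balances gives C_R(τ) = [k₁/(k₂−k₁)]·C_{A0}·(e^(−k₁τ) − e^(−k₂τ)).
e^(−k₁τ) = e^(−1.26×3.50) = e^(−4.410) = 0.01216; e^(−k₂τ) = e^(−1.831) = 0.1603.
C_R = 1.26×3.90/(0.523−1.26) × (0.01216−0.1603) = (-6.668)×(-0.1482) = 0.9880 kmol/m³.
Y_R = C_R/C_{A0} = 0.9880/3.90 = 0.253.

0.253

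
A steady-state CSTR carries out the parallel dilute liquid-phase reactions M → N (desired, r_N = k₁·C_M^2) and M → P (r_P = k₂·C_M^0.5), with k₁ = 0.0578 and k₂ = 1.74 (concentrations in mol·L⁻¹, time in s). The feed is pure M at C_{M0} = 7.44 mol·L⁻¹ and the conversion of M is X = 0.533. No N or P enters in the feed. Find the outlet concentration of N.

Exit C_M = C_{M0}(1−X) = 7.44×0.467 = 3.474 mol·L⁻¹.
A CSTR operates uniformly at the exit composition, giving r_N = 0.6978 and r_P = 3.243 (each k·C_M^n at C_M = 3.474).
Fraction of consumed M going to N: r_N/(r_N+r_P) = 0.1770.
C_N = 0.1770·C_{M0}·X = 0.1770×7.44×0.533 = 0.702 mol·L⁻¹.

0.702 mol·L⁻¹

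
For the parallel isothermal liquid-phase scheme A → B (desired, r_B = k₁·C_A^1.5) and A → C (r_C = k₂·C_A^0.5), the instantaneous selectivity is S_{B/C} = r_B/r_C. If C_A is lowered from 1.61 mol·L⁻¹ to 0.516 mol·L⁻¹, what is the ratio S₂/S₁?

0.320

S_{B/C} = (k₁/k₂)·C_A, so S₂/S₁ = (C_{A,2}/C_{A,1}).
= 0.516/1.61 = 0.320.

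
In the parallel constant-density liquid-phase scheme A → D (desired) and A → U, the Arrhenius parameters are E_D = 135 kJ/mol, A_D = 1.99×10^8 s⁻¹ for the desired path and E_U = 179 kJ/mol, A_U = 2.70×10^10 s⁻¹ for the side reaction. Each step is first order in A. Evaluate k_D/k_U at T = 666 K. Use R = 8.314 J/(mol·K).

With equal orders, S_{D/U} = k_D/k_U = (A_D/A_U)·exp[(E_U−E_D)/(RT)].
(E_U−E_D)/(RT) = (179−135)×10³/(8.314×666) = 44000/5537 = 7.946.
k_D/k_U = (1.99×10^8/2.70×10^10)·exp(7.946) = 0.007370 × 2825 = 20.8.

20.8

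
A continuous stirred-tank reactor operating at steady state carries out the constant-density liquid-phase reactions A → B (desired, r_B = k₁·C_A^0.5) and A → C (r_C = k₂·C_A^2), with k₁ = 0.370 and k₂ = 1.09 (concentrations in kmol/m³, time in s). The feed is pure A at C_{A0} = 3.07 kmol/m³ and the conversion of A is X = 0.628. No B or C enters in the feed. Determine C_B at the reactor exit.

0.420 kmol/m³

Exit C_A = C_{A0}(1−X) = 3.07×0.372 = 1.142 kmol/m³.
A CSTR operates uniformly at the exit composition, giving r_B = 0.3954 and r_C = 1.422 (each k·C_A^n at C_A = 1.142).
Fraction of consumed A going to B: r_B/(r_B+r_C) = 0.2176.
C_B = 0.2176·C_{A0}·X = 0.2176×3.07×0.628 = 0.420 kmol/m³.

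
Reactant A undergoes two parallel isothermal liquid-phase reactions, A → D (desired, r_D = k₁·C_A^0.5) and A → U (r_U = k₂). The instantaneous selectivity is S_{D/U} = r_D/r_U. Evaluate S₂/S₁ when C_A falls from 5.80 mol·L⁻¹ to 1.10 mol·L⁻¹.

S_{D/U} = (k₁/k₂)·C_A^0.5, so S₂/S₁ = (C_{A,2}/C_{A,1})^0.5.
= (1.10/5.80)^0.5 = (0.1897)^0.5 = 0.435.

0.435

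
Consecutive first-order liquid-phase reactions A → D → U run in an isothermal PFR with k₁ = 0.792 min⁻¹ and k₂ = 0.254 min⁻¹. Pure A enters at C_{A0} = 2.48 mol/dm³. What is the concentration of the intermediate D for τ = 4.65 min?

The intermediate concentration in a first-order A→B→C sequence is C_D = k₁C_{A0}(e^(−k₁τ) − e^(−k₂τ))/(k₂−k₁).
e^(−k₁τ) = e^(−0.792×4.65) = e^(−3.683) = 0.02515; e^(−k₂τ) = e^(−1.181) = 0.3069.
C_D = 0.792×2.48/(0.254−0.792) × (0.02515−0.3069) = (-3.651)×(-0.2818) = 1.029 mol/dm³.

1.03 mol/dm³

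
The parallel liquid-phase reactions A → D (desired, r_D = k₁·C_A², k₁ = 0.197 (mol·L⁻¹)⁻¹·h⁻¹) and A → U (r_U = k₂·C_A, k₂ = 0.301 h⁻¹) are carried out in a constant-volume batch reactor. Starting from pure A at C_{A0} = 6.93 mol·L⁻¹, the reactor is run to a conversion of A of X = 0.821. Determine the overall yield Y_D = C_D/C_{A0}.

0.575

C_A = C_{A0}(1−X) = 1.240 mol·L⁻¹.
Along a PFR/batch, dC_U/dC_A = −r_U/(r_D+r_U) = −k₂/(k₂+k₁·C_A).
Integrating from C_{A0} to C_A: C_U = (0.301/0.197)·ln[(0.301+0.197·6.93)/(0.301+0.197·1.24)] = 1.528·ln(1.666/0.5454) = 1.706 mol·L⁻¹.
Then C_D = (C_{A0}−C_A) − C_U = 5.690 − 1.706 = 3.983 mol·L⁻¹.
Y_D = C_D/C_{A0} = 3.983/6.93 = 0.575.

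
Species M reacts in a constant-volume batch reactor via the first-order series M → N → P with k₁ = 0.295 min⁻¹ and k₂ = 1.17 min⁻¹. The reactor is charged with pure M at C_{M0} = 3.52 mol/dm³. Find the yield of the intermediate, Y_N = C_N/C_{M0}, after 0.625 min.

For first-order series with pure M initially, C_N(t) = k₁C_{M0}/(k₂−k₁)·(e^(−k₁t) − e^(−k₂t)).
e^(−k₁t) = e^(−0.295×0.625) = e^(−0.1844) = 0.8316; e^(−k₂t) = e^(−0.7312) = 0.4813.
C_N = 0.295×3.52/(1.17−0.295) × (0.8316−0.4813) = 1.187×0.3503 = 0.4157 mol/dm³.
Y_N = C_N/C_{M0} = 0.4157/3.52 = 0.118.

0.118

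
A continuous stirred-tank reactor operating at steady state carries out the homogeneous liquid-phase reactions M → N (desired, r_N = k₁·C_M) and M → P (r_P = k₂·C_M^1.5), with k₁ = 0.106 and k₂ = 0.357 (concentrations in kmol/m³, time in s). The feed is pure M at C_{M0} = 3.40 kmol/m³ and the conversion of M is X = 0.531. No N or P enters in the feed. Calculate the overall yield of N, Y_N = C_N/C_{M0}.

Exit C_M = C_{M0}(1−X) = 3.40×0.469 = 1.595 kmol/m³.
In a CSTR the entire volume is at exit conditions, so r_N = 0.106×1.595 = 0.1690 and r_P = 0.357×1.595^1.5 = 0.7189.
Fraction of consumed M going to N: r_N/(r_N+r_P) = 0.1904.
C_N = 0.1904·C_{M0}·X = 0.1904×3.40×0.531 = 0.344 kmol/m³; Y_N = C_N/C_{M0} = 0.101.

0.101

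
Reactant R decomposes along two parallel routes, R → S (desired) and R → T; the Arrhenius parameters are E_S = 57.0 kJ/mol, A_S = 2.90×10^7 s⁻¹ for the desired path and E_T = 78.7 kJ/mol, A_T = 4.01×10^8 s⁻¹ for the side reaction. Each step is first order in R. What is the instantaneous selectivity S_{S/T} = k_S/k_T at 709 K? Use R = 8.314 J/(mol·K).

With equal orders, S_{S/T} = k_S/k_T = (A_S/A_T)·exp[(E_T−E_S)/(RT)].
(E_T−E_S)/(RT) = (78.7−57.0)×10³/(8.314×709) = 21700/5895 = 3.681.
k_S/k_T = (2.90×10^7/4.01×10^8)·exp(3.681) = 0.07232 × 39.70 = 2.87.

2.87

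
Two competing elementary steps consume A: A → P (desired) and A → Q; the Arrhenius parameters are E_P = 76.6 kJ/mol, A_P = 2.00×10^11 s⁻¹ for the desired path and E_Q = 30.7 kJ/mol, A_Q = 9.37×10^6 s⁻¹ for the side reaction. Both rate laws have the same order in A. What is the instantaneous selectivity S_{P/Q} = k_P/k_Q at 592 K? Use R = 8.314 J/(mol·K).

k_P/k_Q = (A_P/A_Q)·exp[−(E_P−E_Q)/(RT)] = (A_P/A_Q)·exp[(E_Q−E_P)/(RT)].
(E_Q−E_P)/(RT) = (30.7−76.6)×10³/(8.314×592) = -45900/4922 = -9.326.
k_P/k_Q = (2.00×10^11/9.37×10^6)·exp(-9.326) = 21345 × 8.911×10^-5 = 1.90.

1.90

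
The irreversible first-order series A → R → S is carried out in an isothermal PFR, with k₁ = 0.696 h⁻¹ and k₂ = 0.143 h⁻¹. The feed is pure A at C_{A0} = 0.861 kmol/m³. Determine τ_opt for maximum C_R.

The intermediate peaks when r₁ = r₂, i.e. k₁e^(−k₁τ) = k₂e^(−k₂τ), giving τ_opt = ln(k₂/k₁)/(k₂−k₁).
= ln(0.143/0.696)/(0.143−0.696) = ln(0.2055)/-0.5530 = -1.583/-0.5530 = 2.86 h.

2.86 h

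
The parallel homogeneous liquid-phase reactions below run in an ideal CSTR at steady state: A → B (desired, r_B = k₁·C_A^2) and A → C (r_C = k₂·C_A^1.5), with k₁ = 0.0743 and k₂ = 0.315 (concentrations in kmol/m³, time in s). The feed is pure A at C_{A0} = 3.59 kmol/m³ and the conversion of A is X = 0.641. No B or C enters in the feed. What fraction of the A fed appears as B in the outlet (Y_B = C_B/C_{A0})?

0.135

Exit C_A = C_{A0}(1−X) = 3.59×0.359 = 1.289 kmol/m³.
A CSTR operates uniformly at the exit composition, giving r_B = 0.1234 and r_C = 0.4609 (each k·C_A^n at C_A = 1.289).
Fraction of consumed A going to B: r_B/(r_B+r_C) = 0.2112.
C_B = 0.2112·C_{A0}·X = 0.2112×3.59×0.641 = 0.486 kmol/m³; Y_B = C_B/C_{A0} = 0.135.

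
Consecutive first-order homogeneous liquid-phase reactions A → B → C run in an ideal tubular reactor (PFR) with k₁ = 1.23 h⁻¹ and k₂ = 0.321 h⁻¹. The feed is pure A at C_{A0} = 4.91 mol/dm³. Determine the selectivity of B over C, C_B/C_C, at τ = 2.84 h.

1.08

For first-order series with pure A initially, C_B(τ) = k₁C_{A0}/(k₂−k₁)·(e^(−k₁τ) − e^(−k₂τ)).
e^(−k₁τ) = e^(−1.23×2.84) = e^(−3.493) = 0.03040; e^(−k₂τ) = e^(−0.9116) = 0.4019.
C_B = 1.23×4.91/(0.321−1.23) × (0.03040−0.4019) = (-6.644)×(-0.3715) = 2.468 mol/dm³.
C_A = C_{A0}e^(−k₁τ) = 0.1493 mol/dm³, so C_C = C_{A0}−C_A−C_B = 2.293 mol/dm³; C_B/C_C = 1.08.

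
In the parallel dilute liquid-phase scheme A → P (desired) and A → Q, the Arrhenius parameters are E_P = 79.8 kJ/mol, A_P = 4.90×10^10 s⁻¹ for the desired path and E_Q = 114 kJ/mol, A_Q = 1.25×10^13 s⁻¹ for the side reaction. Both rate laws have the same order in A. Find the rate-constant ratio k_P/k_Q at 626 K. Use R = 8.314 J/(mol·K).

k_P/k_Q = (A_P/A_Q)·exp[−(E_P−E_Q)/(RT)] = (A_P/A_Q)·exp[(E_Q−E_P)/(RT)].
(E_Q−E_P)/(RT) = (114−79.8)×10³/(8.314×626) = 34200/5205 = 6.571.
k_P/k_Q = (4.90×10^10/1.25×10^13)·exp(6.571) = 0.003920 × 714.2 = 2.80.

2.80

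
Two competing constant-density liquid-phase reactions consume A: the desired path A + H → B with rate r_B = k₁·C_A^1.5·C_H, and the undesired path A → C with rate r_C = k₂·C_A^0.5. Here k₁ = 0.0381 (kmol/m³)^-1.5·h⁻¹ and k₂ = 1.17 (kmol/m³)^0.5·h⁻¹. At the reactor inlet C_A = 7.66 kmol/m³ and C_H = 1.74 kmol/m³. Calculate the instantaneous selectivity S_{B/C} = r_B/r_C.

0.434

S_{B/C} = r_B/r_C = (k₁·C_A^1.5·C_H)/(k₂·C_A^0.5) = (k₁/k₂)·C_A·C_H.
= (0.0381×7.660^1.5×1.740) / (1.17×7.660^0.5) = 1.405/3.238 = 0.434.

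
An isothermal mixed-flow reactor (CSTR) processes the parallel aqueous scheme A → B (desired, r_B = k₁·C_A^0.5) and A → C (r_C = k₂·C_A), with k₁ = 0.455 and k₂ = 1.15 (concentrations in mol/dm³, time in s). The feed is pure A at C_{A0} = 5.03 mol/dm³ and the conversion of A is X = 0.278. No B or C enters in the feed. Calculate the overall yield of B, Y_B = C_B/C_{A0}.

0.0478

Exit C_A = C_{A0}(1−X) = 5.03×0.722 = 3.632 mol/dm³.
Rates in a CSTR are evaluated at the outlet concentration: r_B = 0.455×3.632^0.5 = 0.8671, r_C = 1.15×3.632 = 4.176.
Fraction of consumed A going to B: r_B/(r_B+r_C) = 0.1719.
C_B = 0.1719·C_{A0}·X = 0.1719×5.03×0.278 = 0.240 mol/dm³; Y_B = C_B/C_{A0} = 0.0478.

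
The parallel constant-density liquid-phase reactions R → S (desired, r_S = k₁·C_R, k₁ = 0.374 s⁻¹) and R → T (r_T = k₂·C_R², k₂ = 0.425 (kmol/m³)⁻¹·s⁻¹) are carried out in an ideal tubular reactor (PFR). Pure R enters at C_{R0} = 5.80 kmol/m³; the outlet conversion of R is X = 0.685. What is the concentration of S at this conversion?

C_R = C_{R0}(1−X) = 1.827 kmol/m³.
Along a PFR/batch, dC_S/dC_R = −r_S/(r_S+r_T) = −k₁/(k₁+k₂·C_R).
Integrating from C_{R0} to C_R: C_S = (0.374/0.425)·ln[(0.374+0.425·5.80)/(0.374+0.425·1.83)] = 0.8800·ln(2.839/1.150) = 0.7949 kmol/m³.

0.795 kmol/m³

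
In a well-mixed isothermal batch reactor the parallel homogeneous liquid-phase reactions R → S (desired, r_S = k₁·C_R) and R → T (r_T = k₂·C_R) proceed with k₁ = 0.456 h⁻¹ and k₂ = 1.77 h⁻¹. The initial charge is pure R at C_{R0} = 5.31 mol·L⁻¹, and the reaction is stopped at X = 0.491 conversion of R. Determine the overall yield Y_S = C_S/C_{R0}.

C_R = C_{R0}(1−X) = 2.703 mol·L⁻¹.
Both paths are first order in R, so the instantaneous fraction to S is constant: dC_S/d(−C_R) = k₁/(k₁+k₂) = 0.2049.
C_S = 0.2049·(C_{R0}−C_R) = 0.2049×2.607 = 0.534 mol·L⁻¹.
Y_S = C_S/C_{R0} = 0.5341/5.31 = 0.101.

0.101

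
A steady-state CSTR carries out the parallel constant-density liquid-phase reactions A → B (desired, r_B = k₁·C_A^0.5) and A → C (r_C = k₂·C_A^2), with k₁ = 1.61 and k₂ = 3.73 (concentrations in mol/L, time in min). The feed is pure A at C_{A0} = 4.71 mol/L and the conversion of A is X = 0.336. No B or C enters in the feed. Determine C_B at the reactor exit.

Exit C_A = C_{A0}(1−X) = 4.71×0.664 = 3.127 mol/L.
A CSTR operates uniformly at the exit composition, giving r_B = 2.847 and r_C = 36.48 (each k·C_A^n at C_A = 3.127).
Fraction of consumed A going to B: r_B/(r_B+r_C) = 0.07239.
C_B = 0.07239·C_{A0}·X = 0.07239×4.71×0.336 = 0.115 mol/L.

0.115 mol/L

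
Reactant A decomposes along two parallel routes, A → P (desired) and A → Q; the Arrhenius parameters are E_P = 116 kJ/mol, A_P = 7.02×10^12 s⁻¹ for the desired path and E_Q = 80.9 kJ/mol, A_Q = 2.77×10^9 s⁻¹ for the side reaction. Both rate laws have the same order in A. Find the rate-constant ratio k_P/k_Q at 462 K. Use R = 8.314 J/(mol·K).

With equal orders, S_{P/Q} = k_P/k_Q = (A_P/A_Q)·exp[(E_Q−E_P)/(RT)].
(E_Q−E_P)/(RT) = (80.9−116)×10³/(8.314×462) = -35100/3841 = -9.138.
k_P/k_Q = (7.02×10^12/2.77×10^9)·exp(-9.138) = 2534 × 1.075×10^-4 = 0.272.
Since E_P > E_Q, raising the temperature improves selectivity toward P.

0.272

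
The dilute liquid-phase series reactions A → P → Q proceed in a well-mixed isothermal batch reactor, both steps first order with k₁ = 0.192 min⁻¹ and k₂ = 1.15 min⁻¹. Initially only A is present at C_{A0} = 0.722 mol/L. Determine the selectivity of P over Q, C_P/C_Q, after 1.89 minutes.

The intermediate concentration in a first-order A→B→C sequence is C_P = k₁C_{A0}(e^(−k₁t) − e^(−k₂t))/(k₂−k₁).
e^(−k₁t) = e^(−0.192×1.89) = e^(−0.3629) = 0.6957; e^(−k₂t) = e^(−2.173) = 0.1138.
C_P = 0.192×0.722/(1.15−0.192) × (0.6957−0.1138) = 0.1447×0.5819 = 0.08420 mol/L.
C_A = C_{A0}e^(−k₁t) = 0.5023 mol/L, so C_Q = C_{A0}−C_A−C_P = 0.1355 mol/L; C_P/C_Q = 0.621.

0.621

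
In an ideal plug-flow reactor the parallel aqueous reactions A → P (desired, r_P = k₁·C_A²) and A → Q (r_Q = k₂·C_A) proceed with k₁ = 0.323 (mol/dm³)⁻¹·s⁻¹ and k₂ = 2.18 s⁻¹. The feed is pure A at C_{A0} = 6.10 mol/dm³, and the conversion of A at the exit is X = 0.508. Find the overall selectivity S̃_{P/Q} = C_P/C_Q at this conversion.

C_A = C_{A0}(1−X) = 3.001 mol/dm³.
Along a PFR/batch, dC_Q/dC_A = −r_Q/(r_P+r_Q) = −k₂/(k₂+k₁·C_A).
Integrating from C_{A0} to C_A: C_Q = (2.18/0.323)·ln[(2.18+0.323·6.10)/(2.18+0.323·3.00)] = 6.749·ln(4.150/3.149) = 1.863 mol/dm³.
Then C_P = (C_{A0}−C_A) − C_Q = 3.099 − 1.863 = 1.236 mol/dm³.
S̃_{P/Q} = C_P/C_Q = 1.236/1.863 = 0.664.

0.664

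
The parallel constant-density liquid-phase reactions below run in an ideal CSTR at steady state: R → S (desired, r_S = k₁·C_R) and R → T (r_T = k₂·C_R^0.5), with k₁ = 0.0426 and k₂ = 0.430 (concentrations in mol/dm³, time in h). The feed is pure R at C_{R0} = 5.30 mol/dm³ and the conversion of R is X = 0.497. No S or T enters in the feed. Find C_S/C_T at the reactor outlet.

0.162

Exit C_R = C_{R0}(1−X) = 5.30×0.503 = 2.666 mol/dm³.
Rates in a CSTR are evaluated at the outlet concentration: r_S = 0.0426×2.666 = 0.1136, r_T = 0.430×2.666^0.5 = 0.7021.
Overall selectivity = C_S/C_T = r_Sτ/(r_Tτ) = r_S/r_T = 0.162.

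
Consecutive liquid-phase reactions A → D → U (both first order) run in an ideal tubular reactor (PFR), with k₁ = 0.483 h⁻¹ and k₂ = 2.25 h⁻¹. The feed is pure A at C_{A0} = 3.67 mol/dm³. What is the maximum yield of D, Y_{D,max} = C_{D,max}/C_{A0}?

0.141

At the optimum, C_{D,max}/C_{A0} = (k₁/k₂)^[k₂/(k₂−k₁)].
= (0.483/2.25)^(2.25/(2.25−0.483)) = (0.2147)^(1.273) = 0.1410.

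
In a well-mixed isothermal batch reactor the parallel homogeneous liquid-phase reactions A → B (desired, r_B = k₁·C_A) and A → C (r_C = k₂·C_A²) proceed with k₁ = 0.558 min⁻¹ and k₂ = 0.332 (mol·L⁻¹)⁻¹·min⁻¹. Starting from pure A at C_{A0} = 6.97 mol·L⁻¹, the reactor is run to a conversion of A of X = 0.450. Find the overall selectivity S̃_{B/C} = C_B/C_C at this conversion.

C_A = C_{A0}(1−X) = 3.834 mol·L⁻¹.
Along a PFR/batch, dC_B/dC_A = −r_B/(r_B+r_C) = −k₁/(k₁+k₂·C_A).
Integrating from C_{A0} to C_A: C_B = (0.558/0.332)·ln[(0.558+0.332·6.97)/(0.558+0.332·3.83)] = 1.681·ln(2.872/1.831) = 0.7568 mol·L⁻¹.
C_C = (C_{A0}−C_A)−C_B = 2.380 mol·L⁻¹; S̃_{B/C} = 0.7568/2.380 = 0.318.

0.318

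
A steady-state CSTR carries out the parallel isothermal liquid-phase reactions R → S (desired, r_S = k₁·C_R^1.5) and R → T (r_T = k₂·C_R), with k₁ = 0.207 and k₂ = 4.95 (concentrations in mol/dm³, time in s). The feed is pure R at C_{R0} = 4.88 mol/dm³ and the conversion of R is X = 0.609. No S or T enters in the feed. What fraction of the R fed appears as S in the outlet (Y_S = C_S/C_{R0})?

Exit C_R = C_{R0}(1−X) = 4.88×0.391 = 1.908 mol/dm³.
A CSTR operates uniformly at the exit composition, giving r_S = 0.5456 and r_T = 9.445 (each k·C_R^n at C_R = 1.908).
Fraction of consumed R going to S: r_S/(r_S+r_T) = 0.05461.
C_S = 0.05461·C_{R0}·X = 0.05461×4.88×0.609 = 0.162 mol/dm³; Y_S = C_S/C_{R0} = 0.0333.

0.0333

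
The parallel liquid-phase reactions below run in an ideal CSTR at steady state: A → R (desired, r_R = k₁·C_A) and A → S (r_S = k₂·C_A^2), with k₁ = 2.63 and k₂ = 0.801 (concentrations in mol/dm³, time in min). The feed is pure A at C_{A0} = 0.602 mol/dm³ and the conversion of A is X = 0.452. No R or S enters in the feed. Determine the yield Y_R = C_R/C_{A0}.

0.411

Exit C_A = C_{A0}(1−X) = 0.602×0.548 = 0.3299 mol/dm³.
Rates in a CSTR are evaluated at the outlet concentration: r_R = 2.63×0.3299 = 0.8676, r_S = 0.801×0.3299^2 = 0.08717.
Fraction of consumed A going to R: r_R/(r_R+r_S) = 0.9087.
C_R = 0.9087·C_{A0}·X = 0.9087×0.602×0.452 = 0.247 mol/dm³; Y_R = C_R/C_{A0} = 0.411.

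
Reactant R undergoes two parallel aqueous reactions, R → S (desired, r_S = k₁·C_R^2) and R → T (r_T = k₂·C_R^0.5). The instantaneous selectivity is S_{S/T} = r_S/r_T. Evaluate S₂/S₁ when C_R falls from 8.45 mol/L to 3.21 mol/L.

0.234

S_{S/T} = (k₁/k₂)·C_R^1.5, so S₂/S₁ = (C_{R,2}/C_{R,1})^1.5.
= (3.21/8.45)^1.5 = (0.3799)^1.5 = 0.234.
Selectivity toward S falls as C_R falls — high-concentration operation is favoured.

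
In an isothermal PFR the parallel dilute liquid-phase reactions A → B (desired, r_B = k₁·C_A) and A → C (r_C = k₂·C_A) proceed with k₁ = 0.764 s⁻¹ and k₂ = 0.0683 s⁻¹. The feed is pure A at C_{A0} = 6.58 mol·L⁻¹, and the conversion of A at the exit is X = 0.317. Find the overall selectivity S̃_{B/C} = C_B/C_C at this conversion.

11.2

C_A = C_{A0}(1−X) = 4.494 mol·L⁻¹.
Both paths are first order in A, so the instantaneous fraction to B is constant: dC_B/d(−C_A) = k₁/(k₁+k₂) = 0.9179.
C_B = 0.9179·(C_{A0}−C_A) = 0.9179×2.086 = 1.91 mol·L⁻¹.
C_C = (C_{A0}−C_A)−C_B = 0.1712 mol·L⁻¹; S̃_{B/C} = 1.915/0.1712 = 11.2.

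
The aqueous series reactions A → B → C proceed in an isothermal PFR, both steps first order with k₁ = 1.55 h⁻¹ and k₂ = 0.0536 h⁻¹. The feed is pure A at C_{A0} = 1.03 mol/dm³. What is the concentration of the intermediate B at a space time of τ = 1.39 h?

The intermediate concentration in a first-order A→B→C sequence is C_B = k₁C_{A0}(e^(−k₁τ) − e^(−k₂τ))/(k₂−k₁).
e^(−k₁τ) = e^(−1.55×1.39) = e^(−2.155) = 0.1160; e^(−k₂τ) = e^(−0.07450) = 0.9282.
C_B = 1.55×1.03/(0.0536−1.55) × (0.1160−0.9282) = (-1.067)×(-0.8122) = 0.8666 mol/dm³.

0.867 mol/dm³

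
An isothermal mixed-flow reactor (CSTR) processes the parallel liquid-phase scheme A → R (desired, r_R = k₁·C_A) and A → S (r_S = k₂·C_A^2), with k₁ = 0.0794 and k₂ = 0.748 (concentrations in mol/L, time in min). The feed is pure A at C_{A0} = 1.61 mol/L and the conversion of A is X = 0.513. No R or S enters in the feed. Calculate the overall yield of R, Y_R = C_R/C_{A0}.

Exit C_A = C_{A0}(1−X) = 1.61×0.487 = 0.7841 mol/L.
A CSTR operates uniformly at the exit composition, giving r_R = 0.06226 and r_S = 0.4598 (each k·C_A^n at C_A = 0.7841).
Fraction of consumed A going to R: r_R/(r_R+r_S) = 0.1192.
C_R = 0.1192·C_{A0}·X = 0.1192×1.61×0.513 = 0.0985 mol/L; Y_R = C_R/C_{A0} = 0.0612.

0.0612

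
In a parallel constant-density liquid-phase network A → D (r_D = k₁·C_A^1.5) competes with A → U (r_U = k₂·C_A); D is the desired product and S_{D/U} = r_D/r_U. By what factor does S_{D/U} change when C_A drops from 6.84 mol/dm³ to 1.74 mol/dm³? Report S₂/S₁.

0.504

S_{D/U} = (k₁/k₂)·C_A^0.5, so S₂/S₁ = (C_{A,2}/C_{A,1})^0.5.
= (1.74/6.84)^0.5 = (0.2544)^0.5 = 0.504.
Selectivity toward D falls as C_A falls — high-concentration operation is favoured.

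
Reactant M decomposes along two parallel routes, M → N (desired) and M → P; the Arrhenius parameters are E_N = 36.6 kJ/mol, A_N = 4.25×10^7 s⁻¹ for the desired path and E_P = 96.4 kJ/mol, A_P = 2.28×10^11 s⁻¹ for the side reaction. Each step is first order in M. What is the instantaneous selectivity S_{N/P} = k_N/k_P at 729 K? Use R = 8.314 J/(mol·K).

With equal orders, S_{N/P} = k_N/k_P = (A_N/A_P)·exp[(E_P−E_N)/(RT)].
(E_P−E_N)/(RT) = (96.4−36.6)×10³/(8.314×729) = 59800/6061 = 9.867.
k_N/k_P = (4.25×10^7/2.28×10^11)·exp(9.867) = 1.864×10^-4 × 19274 = 3.59.

3.59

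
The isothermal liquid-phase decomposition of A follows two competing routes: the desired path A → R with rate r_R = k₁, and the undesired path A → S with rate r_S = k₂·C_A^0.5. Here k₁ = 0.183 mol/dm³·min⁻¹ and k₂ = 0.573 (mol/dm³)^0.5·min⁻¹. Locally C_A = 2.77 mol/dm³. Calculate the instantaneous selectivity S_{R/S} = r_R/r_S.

S_{R/S} = r_R/r_S = (k₁)/(k₂·C_A^0.5) = (k₁/k₂)·C_A^-0.5.
= (0.183) / (0.573×2.770^0.5) = 0.1830/0.9537 = 0.192.
The undesired path is higher order in A, so low C_A (CSTR or dilute feed) favours R.

0.192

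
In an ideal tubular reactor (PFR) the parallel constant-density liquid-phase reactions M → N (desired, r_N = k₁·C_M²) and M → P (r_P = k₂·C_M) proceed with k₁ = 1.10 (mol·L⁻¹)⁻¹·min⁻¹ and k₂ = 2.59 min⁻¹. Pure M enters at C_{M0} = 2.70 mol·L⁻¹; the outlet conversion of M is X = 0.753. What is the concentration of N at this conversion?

C_M = C_{M0}(1−X) = 0.6669 mol·L⁻¹.
Along a PFR/batch, dC_P/dC_M = −r_P/(r_N+r_P) = −k₂/(k₂+k₁·C_M).
Integrating from C_{M0} to C_M: C_P = (2.59/1.10)·ln[(2.59+1.10·2.70)/(2.59+1.10·0.667)] = 2.355·ln(5.560/3.324) = 1.212 mol·L⁻¹.
Then C_N = (C_{M0}−C_M) − C_P = 2.033 − 1.212 = 0.8216 mol·L⁻¹.

0.822 mol·L⁻¹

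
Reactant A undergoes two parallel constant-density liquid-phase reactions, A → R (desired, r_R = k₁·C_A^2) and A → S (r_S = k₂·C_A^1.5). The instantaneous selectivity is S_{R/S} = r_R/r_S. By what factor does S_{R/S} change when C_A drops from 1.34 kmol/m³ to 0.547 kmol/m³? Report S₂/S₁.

0.639

S_{R/S} = (k₁/k₂)·C_A^0.5, so S₂/S₁ = (C_{A,2}/C_{A,1})^0.5.
= (0.547/1.34)^0.5 = (0.4082)^0.5 = 0.639.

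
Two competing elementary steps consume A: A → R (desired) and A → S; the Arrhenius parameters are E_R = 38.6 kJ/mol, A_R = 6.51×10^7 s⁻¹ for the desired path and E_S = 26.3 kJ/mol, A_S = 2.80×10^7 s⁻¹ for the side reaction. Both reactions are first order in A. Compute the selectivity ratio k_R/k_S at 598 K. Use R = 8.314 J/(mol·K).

k_R/k_S = (A_R/A_S)·exp[−(E_R−E_S)/(RT)] = (A_R/A_S)·exp[(E_S−E_R)/(RT)].
(E_S−E_R)/(RT) = (26.3−38.6)×10³/(8.314×598) = -12300/4972 = -2.474.
k_R/k_S = (6.51×10^7/2.80×10^7)·exp(-2.474) = 2.325 × 0.08425 = 0.196.
Since E_R > E_S, raising the temperature improves selectivity toward R.

0.196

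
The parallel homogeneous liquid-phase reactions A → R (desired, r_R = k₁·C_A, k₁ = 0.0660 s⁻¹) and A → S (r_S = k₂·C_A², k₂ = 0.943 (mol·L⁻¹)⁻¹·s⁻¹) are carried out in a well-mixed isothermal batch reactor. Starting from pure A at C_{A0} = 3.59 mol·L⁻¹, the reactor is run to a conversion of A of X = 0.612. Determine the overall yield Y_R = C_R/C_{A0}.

0.0179

C_A = C_{A0}(1−X) = 1.393 mol·L⁻¹.
Along a PFR/batch, dC_R/dC_A = −r_R/(r_R+r_S) = −k₁/(k₁+k₂·C_A).
Integrating from C_{A0} to C_A: C_R = (0.0660/0.943)·ln[(0.0660+0.943·3.59)/(0.0660+0.943·1.39)] = 0.06999·ln(3.451/1.380) = 0.06418 mol·L⁻¹.
Y_R = C_R/C_{A0} = 0.06418/3.59 = 0.0179.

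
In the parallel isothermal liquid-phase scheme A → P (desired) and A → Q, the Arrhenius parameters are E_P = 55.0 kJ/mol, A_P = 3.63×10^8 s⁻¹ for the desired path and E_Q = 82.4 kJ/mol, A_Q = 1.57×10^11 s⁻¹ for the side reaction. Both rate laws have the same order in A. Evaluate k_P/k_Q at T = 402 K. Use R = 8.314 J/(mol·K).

8.40

Since both paths have the same order in A, the concentration cancels and S_{P/Q} = k_P/k_Q = (A_P/A_Q)·exp[(E_Q−E_P)/(RT)].
(E_Q−E_P)/(RT) = (82.4−55.0)×10³/(8.314×402) = 27400/3342 = 8.198.
k_P/k_Q = (3.63×10^8/1.57×10^11)·exp(8.198) = 0.002312 × 3634 = 8.40.
Since E_P < E_Q, lowering the temperature improves selectivity toward P.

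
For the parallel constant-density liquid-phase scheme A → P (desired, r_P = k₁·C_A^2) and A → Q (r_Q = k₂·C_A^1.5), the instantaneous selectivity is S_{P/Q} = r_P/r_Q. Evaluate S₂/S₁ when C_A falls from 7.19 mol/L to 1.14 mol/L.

S_{P/Q} = (k₁/k₂)·C_A^0.5, so S₂/S₁ = (C_{A,2}/C_{A,1})^0.5.
= (1.14/7.19)^0.5 = (0.1586)^0.5 = 0.398.

0.398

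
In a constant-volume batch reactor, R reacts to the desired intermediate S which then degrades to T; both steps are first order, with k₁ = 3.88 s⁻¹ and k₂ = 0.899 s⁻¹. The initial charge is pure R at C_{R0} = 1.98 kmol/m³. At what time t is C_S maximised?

0.491 s

For first-order series the maximum of C_S occurs at t_opt = ln(k₂/k₁)/(k₂−k₁).
= ln(0.899/3.88)/(0.899−3.88) = ln(0.2317)/-2.981 = -1.462/-2.981 = 0.491 s.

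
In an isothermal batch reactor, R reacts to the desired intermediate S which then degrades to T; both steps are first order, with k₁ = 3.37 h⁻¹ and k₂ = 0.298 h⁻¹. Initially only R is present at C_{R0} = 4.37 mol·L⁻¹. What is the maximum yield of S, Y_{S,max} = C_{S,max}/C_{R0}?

0.790

For a first-order series the maximum intermediate yield is C_{S,max}/C_{R0} = (k₁/k₂)^[k₂/(k₂−k₁)].
= (3.37/0.298)^(0.298/(0.298−3.37)) = (11.31)^(-0.09701) = 0.7903.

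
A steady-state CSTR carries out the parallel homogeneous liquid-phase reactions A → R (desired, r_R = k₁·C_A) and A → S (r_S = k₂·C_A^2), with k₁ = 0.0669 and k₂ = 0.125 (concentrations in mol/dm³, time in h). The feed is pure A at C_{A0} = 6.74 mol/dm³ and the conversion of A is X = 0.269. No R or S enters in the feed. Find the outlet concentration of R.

0.178 mol/dm³

Exit C_A = C_{A0}(1−X) = 6.74×0.731 = 4.927 mol/dm³.
Rates in a CSTR are evaluated at the outlet concentration: r_R = 0.0669×4.927 = 0.3296, r_S = 0.125×4.927^2 = 3.034.
Fraction of consumed A going to R: r_R/(r_R+r_S) = 0.09798.
C_R = 0.09798·C_{A0}·X = 0.09798×6.74×0.269 = 0.178 mol/dm³.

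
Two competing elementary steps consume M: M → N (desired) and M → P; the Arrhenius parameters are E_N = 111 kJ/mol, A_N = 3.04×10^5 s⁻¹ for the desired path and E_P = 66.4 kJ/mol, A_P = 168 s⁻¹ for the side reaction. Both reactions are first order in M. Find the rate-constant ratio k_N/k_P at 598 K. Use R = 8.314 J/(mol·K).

0.230

k_N/k_P = (A_N/A_P)·exp[−(E_N−E_P)/(RT)] = (A_N/A_P)·exp[(E_P−E_N)/(RT)].
(E_P−E_N)/(RT) = (66.4−111)×10³/(8.314×598) = -44600/4972 = -8.971.
k_N/k_P = (3.04×10^5/168)·exp(-8.971) = 1810 × 1.271×10^-4 = 0.230.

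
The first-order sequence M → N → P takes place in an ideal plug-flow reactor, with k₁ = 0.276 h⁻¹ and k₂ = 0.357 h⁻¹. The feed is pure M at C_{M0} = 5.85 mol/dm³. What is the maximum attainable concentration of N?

At the optimum, C_{N,max}/C_{M0} = (k₁/k₂)^[k₂/(k₂−k₁)].
= (0.276/0.357)^(0.357/(0.357−0.276)) = (0.7731)^(4.407) = 0.3217.
C_{N,max} = 0.3217×5.85 = 1.88 mol/dm³.

1.88 mol/dm³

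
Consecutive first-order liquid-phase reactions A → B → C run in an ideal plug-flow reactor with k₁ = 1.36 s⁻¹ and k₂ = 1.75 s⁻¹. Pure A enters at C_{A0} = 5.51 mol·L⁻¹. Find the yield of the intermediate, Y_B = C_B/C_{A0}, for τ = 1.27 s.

0.242

Solving the coupled first-order balances gives C_B(τ) = [k₁/(k₂−k₁)]·C_{A0}·(e^(−k₁τ) − e^(−k₂τ)).
e^(−k₁τ) = e^(−1.36×1.27) = e^(−1.727) = 0.1778; e^(−k₂τ) = e^(−2.223) = 0.1083.
C_B = 1.36×5.51/(1.75−1.36) × (0.1778−0.1083) = 19.21×0.06944 = 1.334 mol·L⁻¹.
Y_B = C_B/C_{A0} = 1.334/5.51 = 0.242.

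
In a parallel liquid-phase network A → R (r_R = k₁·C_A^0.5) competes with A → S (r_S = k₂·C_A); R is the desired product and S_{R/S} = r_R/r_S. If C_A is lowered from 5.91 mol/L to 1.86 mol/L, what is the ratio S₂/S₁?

1.78

S_{R/S} = (k₁/k₂)·C_A^-0.5, so S₂/S₁ = (C_{A,2}/C_{A,1})^-0.5.
= (1.86/5.91)^(-0.5) = (0.3147)^(-0.5) = 1.78.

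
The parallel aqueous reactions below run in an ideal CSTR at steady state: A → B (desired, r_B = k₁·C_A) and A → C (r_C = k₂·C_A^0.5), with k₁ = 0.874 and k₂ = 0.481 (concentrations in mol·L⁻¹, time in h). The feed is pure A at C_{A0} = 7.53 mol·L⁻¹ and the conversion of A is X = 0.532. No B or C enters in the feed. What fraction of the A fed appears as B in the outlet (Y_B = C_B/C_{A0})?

Exit C_A = C_{A0}(1−X) = 7.53×0.468 = 3.524 mol·L⁻¹.
Rates in a CSTR are evaluated at the outlet concentration: r_B = 0.874×3.524 = 3.080, r_C = 0.481×3.524^0.5 = 0.9030.
Fraction of consumed A going to B: r_B/(r_B+r_C) = 0.7733.
C_B = 0.7733·C_{A0}·X = 0.7733×7.53×0.532 = 3.10 mol·L⁻¹; Y_B = C_B/C_{A0} = 0.411.

0.411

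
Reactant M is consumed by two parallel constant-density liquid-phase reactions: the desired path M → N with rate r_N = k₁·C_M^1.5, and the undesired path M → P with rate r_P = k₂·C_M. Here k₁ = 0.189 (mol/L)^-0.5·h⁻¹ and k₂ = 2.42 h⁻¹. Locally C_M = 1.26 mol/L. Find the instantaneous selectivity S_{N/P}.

0.0877

S_{N/P} = r_N/r_P = (k₁·C_M^1.5)/(k₂·C_M) = (k₁/k₂)·C_M^0.5.
= (0.189×1.260^1.5) / (2.42×1.260) = 0.2673/3.049 = 0.0877.
Since the desired path is higher order in M, keeping C_M high (PFR or concentrated feed) favours N.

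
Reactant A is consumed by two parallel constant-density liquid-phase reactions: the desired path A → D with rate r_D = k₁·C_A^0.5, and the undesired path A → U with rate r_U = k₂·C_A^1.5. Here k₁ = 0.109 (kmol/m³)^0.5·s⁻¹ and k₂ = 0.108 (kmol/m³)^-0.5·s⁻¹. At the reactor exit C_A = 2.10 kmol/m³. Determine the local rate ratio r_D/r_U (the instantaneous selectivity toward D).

S_{D/U} = r_D/r_U = (k₁·C_A^0.5)/(k₂·C_A^1.5) = (k₁/k₂)·C_A⁻¹.
= (0.109×2.100^0.5) / (0.108×2.100^1.5) = 0.1580/0.3287 = 0.481.

0.481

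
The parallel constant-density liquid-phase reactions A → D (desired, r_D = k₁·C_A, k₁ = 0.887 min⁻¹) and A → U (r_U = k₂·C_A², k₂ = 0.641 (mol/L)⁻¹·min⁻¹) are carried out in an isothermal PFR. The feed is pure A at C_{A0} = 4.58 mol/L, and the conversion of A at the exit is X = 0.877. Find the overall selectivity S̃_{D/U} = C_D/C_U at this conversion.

0.628

C_A = C_{A0}(1−X) = 0.5633 mol/L.
Along a PFR/batch, dC_D/dC_A = −r_D/(r_D+r_U) = −k₁/(k₁+k₂·C_A).
Integrating from C_{A0} to C_A: C_D = (0.887/0.641)·ln[(0.887+0.641·4.58)/(0.887+0.641·0.563)] = 1.384·ln(3.823/1.248) = 1.549 mol/L.
C_U = (C_{A0}−C_A)−C_D = 2.468 mol/L; S̃_{D/U} = 1.549/2.468 = 0.628.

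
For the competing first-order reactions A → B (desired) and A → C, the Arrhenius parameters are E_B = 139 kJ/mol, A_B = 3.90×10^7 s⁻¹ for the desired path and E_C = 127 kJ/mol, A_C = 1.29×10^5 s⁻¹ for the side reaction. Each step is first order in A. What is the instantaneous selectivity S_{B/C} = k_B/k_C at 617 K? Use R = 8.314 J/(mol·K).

29.1

With equal orders, S_{B/C} = k_B/k_C = (A_B/A_C)·exp[(E_C−E_B)/(RT)].
(E_C−E_B)/(RT) = (127−139)×10³/(8.314×617) = -12000/5130 = -2.339.
k_B/k_C = (3.90×10^7/1.29×10^5)·exp(-2.339) = 302.3 × 0.09640 = 29.1.
Since E_B > E_C, raising the temperature improves selectivity toward B.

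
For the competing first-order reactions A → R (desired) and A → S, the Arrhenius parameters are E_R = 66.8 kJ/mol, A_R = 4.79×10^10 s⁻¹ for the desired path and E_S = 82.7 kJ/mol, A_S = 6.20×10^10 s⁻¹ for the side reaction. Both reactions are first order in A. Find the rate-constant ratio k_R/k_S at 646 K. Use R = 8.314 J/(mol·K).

Since both paths have the same order in A, the concentration cancels and S_{R/S} = k_R/k_S = (A_R/A_S)·exp[(E_S−E_R)/(RT)].
(E_S−E_R)/(RT) = (82.7−66.8)×10³/(8.314×646) = 15900/5371 = 2.960.
k_R/k_S = (4.79×10^10/6.20×10^10)·exp(2.960) = 0.7726 × 19.31 = 14.9.

14.9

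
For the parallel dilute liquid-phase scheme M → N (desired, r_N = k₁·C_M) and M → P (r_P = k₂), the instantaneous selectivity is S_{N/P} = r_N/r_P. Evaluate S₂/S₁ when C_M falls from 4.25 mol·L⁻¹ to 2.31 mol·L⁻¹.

S_{N/P} = (k₁/k₂)·C_M, so S₂/S₁ = (C_{M,2}/C_{M,1}).
= 2.31/4.25 = 0.544.
Selectivity toward N falls as C_M falls — high-concentration operation is favoured.

0.544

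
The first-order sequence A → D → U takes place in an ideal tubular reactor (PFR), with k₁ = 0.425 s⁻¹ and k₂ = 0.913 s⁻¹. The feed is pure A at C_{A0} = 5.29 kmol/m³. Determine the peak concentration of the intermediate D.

For a first-order series the maximum intermediate yield is C_{D,max}/C_{A0} = (k₁/k₂)^[k₂/(k₂−k₁)].
= (0.425/0.913)^(0.913/(0.913−0.425)) = (0.4655)^(1.871) = 0.2392.
C_{D,max} = 0.2392×5.29 = 1.27 kmol/m³.

1.27 kmol/m³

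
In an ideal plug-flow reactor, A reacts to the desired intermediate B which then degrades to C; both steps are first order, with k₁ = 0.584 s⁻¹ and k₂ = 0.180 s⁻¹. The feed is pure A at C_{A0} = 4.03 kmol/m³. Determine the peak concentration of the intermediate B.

Evaluating C_B at τ_opt = ln(k₂/k₁)/(k₂−k₁) gives C_{B,max}/C_{A0} = (k₁/k₂)^[k₂/(k₂−k₁)].
= (0.584/0.180)^(0.180/(0.180−0.584)) = (3.244)^(-0.4455) = 0.5919.
C_{B,max} = 0.5919×4.03 = 2.39 kmol/m³.

2.39 kmol/m³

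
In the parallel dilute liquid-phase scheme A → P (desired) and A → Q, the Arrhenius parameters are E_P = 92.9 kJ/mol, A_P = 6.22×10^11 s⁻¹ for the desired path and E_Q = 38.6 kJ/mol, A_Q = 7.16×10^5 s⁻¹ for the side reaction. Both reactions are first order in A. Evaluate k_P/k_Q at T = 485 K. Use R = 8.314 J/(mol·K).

1.23

With equal orders, S_{P/Q} = k_P/k_Q = (A_P/A_Q)·exp[(E_Q−E_P)/(RT)].
(E_Q−E_P)/(RT) = (38.6−92.9)×10³/(8.314×485) = -54300/4032 = -13.47.
k_P/k_Q = (6.22×10^11/7.16×10^5)·exp(-13.47) = 8.687×10^5 × 1.418×10^-6 = 1.23.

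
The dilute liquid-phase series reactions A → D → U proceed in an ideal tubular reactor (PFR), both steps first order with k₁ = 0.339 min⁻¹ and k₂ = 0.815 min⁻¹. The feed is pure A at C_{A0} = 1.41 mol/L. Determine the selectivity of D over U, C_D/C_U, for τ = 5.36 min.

0.146

The intermediate concentration in a first-order A→B→C sequence is C_D = k₁C_{A0}(e^(−k₁τ) − e^(−k₂τ))/(k₂−k₁).
e^(−k₁τ) = e^(−0.339×5.36) = e^(−1.817) = 0.1625; e^(−k₂τ) = e^(−4.368) = 0.01267.
C_D = 0.339×1.41/(0.815−0.339) × (0.1625−0.01267) = 1.004×0.1498 = 0.1505 mol/L.
C_A = C_{A0}e^(−k₁τ) = 0.2291 mol/L, so C_U = C_{A0}−C_A−C_D = 1.030 mol/L; C_D/C_U = 0.146.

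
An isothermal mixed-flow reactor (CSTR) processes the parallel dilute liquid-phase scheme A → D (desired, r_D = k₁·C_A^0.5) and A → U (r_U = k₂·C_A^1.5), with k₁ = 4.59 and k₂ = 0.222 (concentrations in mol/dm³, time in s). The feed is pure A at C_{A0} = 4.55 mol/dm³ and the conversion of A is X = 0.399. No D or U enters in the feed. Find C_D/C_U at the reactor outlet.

7.56

Exit C_A = C_{A0}(1−X) = 4.55×0.601 = 2.735 mol/dm³.
A CSTR operates uniformly at the exit composition, giving r_D = 7.590 and r_U = 1.004 (each k·C_A^n at C_A = 2.735).
Overall selectivity = C_D/C_U = r_Dτ/(r_Uτ) = r_D/r_U = 7.56.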